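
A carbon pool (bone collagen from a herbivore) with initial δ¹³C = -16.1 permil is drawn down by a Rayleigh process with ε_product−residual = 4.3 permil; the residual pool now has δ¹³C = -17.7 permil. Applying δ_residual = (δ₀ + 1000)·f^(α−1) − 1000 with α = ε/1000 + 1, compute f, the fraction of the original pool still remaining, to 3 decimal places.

α − 1 = ε/1000 = 0.0043
(δ_res + 1000)/(δ₀ + 1000) = (-17.7 + 1000)/(-16.1 + 1000) = 982.3/983.9 = 0.998374
f = 0.998374^(1/0.0043) = exp(ln(0.998374)/0.0043) = exp(-0.00163/0.0043)
f = exp(-0.3785) = 0.6849

0.685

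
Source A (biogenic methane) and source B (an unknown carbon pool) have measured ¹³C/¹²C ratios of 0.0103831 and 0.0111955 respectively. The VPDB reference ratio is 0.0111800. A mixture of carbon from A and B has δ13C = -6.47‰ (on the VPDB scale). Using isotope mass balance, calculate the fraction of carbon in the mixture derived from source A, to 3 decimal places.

δ_A = (0.0103831/0.0111800 − 1)×1000 = (0.928721 − 1)×1000 = -71.279‰
δ_B = (0.0111955/0.0111800 − 1)×1000 = (1.001386 − 1)×1000 = 1.386‰
f_A = (δ_mix − δ_B)/(δ_A − δ_B) = (-6.47 − (1.386))/(-71.279 − (1.386))
f_A = -7.856 / -72.665 = 0.1081

0.108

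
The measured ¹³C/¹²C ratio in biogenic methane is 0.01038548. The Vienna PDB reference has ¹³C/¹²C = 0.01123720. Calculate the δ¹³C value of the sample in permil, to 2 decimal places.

-75.79 permil

δ¹³C = (R_sample / R_standard − 1) × 1000
R_sample / R_standard = 0.01038548 / 0.01123720 = 0.924205
δ¹³C = (0.924205 − 1) × 1000 = -75.795 permil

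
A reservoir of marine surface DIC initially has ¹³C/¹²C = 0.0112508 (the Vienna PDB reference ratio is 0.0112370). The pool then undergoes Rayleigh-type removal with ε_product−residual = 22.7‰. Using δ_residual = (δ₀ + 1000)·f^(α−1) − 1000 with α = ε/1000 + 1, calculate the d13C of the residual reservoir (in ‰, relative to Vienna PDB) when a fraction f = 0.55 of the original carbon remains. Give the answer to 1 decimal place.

δ₀ = (0.0112508/0.0112370 − 1)×1000 = (1.001228 − 1)×1000 = 1.228‰
α − 1 = ε/1000 = 0.0227
f^(α−1) = 0.55^(0.0227) = 0.986521
δ_res = (1.228 + 1000) × 0.986521 − 1000 = 987.732 − 1000 = -12.27‰

-12.3‰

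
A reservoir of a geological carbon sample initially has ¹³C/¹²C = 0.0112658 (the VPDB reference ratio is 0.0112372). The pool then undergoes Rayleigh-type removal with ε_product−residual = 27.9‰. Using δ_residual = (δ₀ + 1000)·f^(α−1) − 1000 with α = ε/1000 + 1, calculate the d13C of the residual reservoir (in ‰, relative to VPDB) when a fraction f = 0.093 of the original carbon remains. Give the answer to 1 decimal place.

-61.7‰

δ₀ = (0.0112658/0.0112372 − 1)×1000 = (1.002545 − 1)×1000 = 2.545‰
α − 1 = ε/1000 = 0.0279
f^(α−1) = 0.093^(0.0279) = 0.935881
δ_res = (2.545 + 1000) × 0.935881 − 1000 = 938.263 − 1000 = -61.74‰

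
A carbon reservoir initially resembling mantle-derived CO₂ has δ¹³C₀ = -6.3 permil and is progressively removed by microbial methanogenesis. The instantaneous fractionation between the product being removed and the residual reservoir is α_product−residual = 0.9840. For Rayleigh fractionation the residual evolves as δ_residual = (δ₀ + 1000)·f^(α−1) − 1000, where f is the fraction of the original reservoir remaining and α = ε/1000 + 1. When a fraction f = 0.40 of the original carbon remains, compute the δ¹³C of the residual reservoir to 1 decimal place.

Rayleigh residual: δ_res = (δ₀ + 1000)·f^(α−1) − 1000
α − 1 = -0.01600
f^(α−1) = 0.40^(-0.01600) = 1.014769
δ_res = (-6.3 + 1000) × 1.014769 − 1000 = 1008.376 − 1000 = 8.38 permil

8.4 permil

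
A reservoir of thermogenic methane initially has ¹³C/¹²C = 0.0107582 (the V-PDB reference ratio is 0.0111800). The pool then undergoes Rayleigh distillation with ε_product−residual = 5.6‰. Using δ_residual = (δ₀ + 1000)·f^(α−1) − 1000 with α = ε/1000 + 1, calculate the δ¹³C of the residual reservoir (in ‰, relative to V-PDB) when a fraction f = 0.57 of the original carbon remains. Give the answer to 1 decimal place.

-40.8‰

δ₀ = (0.0107582/0.0111800 − 1)×1000 = (0.962272 − 1)×1000 = -37.728‰
α − 1 = ε/1000 = 0.0056
f^(α−1) = 0.57^(0.0056) = 0.996857
δ_res = (-37.728 + 1000) × 0.996857 − 1000 = 959.248 − 1000 = -40.75‰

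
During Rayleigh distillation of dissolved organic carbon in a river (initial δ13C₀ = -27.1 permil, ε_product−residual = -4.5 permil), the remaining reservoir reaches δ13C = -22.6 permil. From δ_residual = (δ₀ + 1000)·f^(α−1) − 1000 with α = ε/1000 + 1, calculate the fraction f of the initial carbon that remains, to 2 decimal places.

0.36

α − 1 = ε/1000 = -0.0045
(δ_res + 1000)/(δ₀ + 1000) = (-22.6 + 1000)/(-27.1 + 1000) = 977.4/972.9 = 1.004625
f = 1.004625^(1/-0.0045) = exp(ln(1.004625)/-0.0045) = exp(0.00461/-0.0045)
f = exp(-1.0255) = 0.3586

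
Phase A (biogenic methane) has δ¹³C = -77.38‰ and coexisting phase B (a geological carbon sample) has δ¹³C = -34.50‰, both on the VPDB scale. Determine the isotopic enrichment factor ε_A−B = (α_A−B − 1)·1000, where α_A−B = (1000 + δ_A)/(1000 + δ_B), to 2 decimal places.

α_A−B = (1000 + -77.38) / (1000 + -34.50) = 922.62 / 965.50 = 0.955588
ε_A−B = (0.955588 − 1) × 1000 = -44.412‰
(The approximation ε ≈ δ_A − δ_B would give -42.88‰.)

-44.41‰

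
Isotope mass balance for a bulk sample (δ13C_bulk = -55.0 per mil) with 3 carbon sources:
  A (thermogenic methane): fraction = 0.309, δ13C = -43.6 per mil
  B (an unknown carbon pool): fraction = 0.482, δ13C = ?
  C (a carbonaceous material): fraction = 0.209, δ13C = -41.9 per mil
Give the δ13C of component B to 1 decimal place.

-68.0 per mil

Isotope mass balance: δ_bulk = Σ fᵢ·δᵢ.
-55.0 = 0.309×(-43.6) + 0.482×δ_B + 0.209×(-41.9)
0.482·δ_B = -55.0 − (-22.230) = -32.770
δ_B = -32.770 / 0.482 = -67.99 per mil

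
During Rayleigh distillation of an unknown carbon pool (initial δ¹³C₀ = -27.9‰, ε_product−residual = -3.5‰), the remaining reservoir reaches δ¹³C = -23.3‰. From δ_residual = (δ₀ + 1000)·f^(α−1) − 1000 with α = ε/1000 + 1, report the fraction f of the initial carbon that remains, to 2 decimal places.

α − 1 = ε/1000 = -0.0035
(δ_res + 1000)/(δ₀ + 1000) = (-23.3 + 1000)/(-27.9 + 1000) = 976.7/972.1 = 1.004732
f = 1.004732^(1/-0.0035) = exp(ln(1.004732)/-0.0035) = exp(0.00472/-0.0035)
f = exp(-1.3488) = 0.2595

0.26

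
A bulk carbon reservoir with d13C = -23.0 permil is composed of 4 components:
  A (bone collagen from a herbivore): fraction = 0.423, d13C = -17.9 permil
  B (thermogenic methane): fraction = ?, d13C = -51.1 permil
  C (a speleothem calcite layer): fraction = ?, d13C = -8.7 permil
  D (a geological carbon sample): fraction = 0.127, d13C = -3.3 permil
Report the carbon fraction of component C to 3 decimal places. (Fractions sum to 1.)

0.188

Let f_C and f_B be the unknown fractions; fractions sum to 1 so f_C + f_B = 0.450.
Mass balance: Σ fᵢ·δᵢ = δ_bulk ⇒ f_C·(-8.7) + f_B·(-51.1) = -23.0 − (-7.991) = -15.009
Substitute f_B = 0.450 − f_C:
f_C·(-8.7 − -51.1) = -15.009 − 0.450×(-51.1) = 7.986
f_C = 7.986 / 42.4 = 0.1883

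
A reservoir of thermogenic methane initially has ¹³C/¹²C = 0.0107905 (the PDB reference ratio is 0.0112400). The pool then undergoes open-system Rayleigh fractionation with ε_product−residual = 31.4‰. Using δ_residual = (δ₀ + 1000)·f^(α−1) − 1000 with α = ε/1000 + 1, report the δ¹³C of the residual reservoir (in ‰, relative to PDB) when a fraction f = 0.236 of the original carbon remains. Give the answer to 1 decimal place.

δ₀ = (0.0107905/0.0112400 − 1)×1000 = (0.960009 − 1)×1000 = -39.991‰
α − 1 = ε/1000 = 0.0314
f^(α−1) = 0.236^(0.0314) = 0.955673
δ_res = (-39.991 + 1000) × 0.955673 − 1000 = 917.455 − 1000 = -82.55‰

-82.5‰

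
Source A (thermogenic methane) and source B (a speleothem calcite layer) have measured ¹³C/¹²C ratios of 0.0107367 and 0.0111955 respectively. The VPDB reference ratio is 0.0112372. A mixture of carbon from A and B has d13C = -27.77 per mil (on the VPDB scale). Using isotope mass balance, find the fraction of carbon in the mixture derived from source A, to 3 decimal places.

δ_A = (0.0107367/0.0112372 − 1)×1000 = (0.955460 − 1)×1000 = -44.540 per mil
δ_B = (0.0111955/0.0112372 − 1)×1000 = (0.996289 − 1)×1000 = -3.711 per mil
f_A = (δ_mix − δ_B)/(δ_A − δ_B) = (-27.77 − (-3.711))/(-44.540 − (-3.711))
f_A = -24.059 / -40.829 = 0.5893

0.589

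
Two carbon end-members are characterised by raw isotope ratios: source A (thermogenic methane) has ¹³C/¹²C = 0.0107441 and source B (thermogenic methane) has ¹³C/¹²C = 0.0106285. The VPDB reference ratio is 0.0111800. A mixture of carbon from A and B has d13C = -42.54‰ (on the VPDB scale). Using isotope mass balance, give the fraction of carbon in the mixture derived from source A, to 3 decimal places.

δ_A = (0.0107441/0.0111800 − 1)×1000 = (0.961011 − 1)×1000 = -38.989‰
δ_B = (0.0106285/0.0111800 − 1)×1000 = (0.950671 − 1)×1000 = -49.329‰
f_A = (δ_mix − δ_B)/(δ_A − δ_B) = (-42.54 − (-49.329))/(-38.989 − (-49.329))
f_A = 6.789 / 10.340 = 0.6566

0.657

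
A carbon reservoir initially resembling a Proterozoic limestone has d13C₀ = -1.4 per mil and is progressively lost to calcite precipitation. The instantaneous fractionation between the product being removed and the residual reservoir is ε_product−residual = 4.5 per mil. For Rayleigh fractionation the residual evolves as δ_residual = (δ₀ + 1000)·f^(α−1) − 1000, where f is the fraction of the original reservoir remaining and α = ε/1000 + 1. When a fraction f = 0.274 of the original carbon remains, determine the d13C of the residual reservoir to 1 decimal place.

Rayleigh residual: δ_res = (δ₀ + 1000)·f^(α−1) − 1000
α = ε/1000 + 1 = 1.00450, so α − 1 = 0.00450
f^(α−1) = 0.274^(0.00450) = 0.994191
δ_res = (-1.4 + 1000) × 0.994191 − 1000 = 992.799 − 1000 = -7.20 per mil

-7.2 per mil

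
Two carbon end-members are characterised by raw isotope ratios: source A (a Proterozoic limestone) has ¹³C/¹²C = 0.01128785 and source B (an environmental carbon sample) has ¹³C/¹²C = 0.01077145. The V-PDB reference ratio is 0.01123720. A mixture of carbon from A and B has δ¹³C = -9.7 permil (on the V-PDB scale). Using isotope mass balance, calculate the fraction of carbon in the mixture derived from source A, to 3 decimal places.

0.691

δ_A = (0.01128785/0.01123720 − 1)×1000 = (1.004507 − 1)×1000 = 4.507 permil
δ_B = (0.01077145/0.01123720 − 1)×1000 = (0.958553 − 1)×1000 = -41.447 permil
f_A = (δ_mix − δ_B)/(δ_A − δ_B) = (-9.7 − (-41.447))/(4.507 − (-41.447))
f_A = 31.747 / 45.955 = 0.6908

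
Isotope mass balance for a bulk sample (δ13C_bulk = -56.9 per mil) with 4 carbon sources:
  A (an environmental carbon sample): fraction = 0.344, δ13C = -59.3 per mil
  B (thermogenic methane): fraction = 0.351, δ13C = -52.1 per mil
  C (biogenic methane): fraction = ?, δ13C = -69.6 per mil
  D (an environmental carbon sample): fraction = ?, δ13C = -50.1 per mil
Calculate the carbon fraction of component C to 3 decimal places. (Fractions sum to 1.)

0.150

Let f_C and f_D be the unknown fractions; fractions sum to 1 so f_C + f_D = 0.305.
Mass balance: Σ fᵢ·δᵢ = δ_bulk ⇒ f_C·(-69.6) + f_D·(-50.1) = -56.9 − (-38.686) = -18.214
Substitute f_D = 0.305 − f_C:
f_C·(-69.6 − -50.1) = -18.214 − 0.305×(-50.1) = -2.933
f_C = -2.933 / -19.5 = 0.1504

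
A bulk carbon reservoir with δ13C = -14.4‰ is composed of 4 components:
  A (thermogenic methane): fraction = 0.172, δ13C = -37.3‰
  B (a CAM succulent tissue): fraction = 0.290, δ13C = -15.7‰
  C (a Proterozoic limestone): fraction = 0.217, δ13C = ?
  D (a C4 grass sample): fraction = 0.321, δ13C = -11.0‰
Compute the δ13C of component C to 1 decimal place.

Isotope mass balance: δ_bulk = Σ fᵢ·δᵢ.
-14.4 = 0.172×(-37.3) + 0.290×(-15.7) + 0.217×δ_C + 0.321×(-11.0)
0.217·δ_C = -14.4 − (-14.500) = 0.100
δ_C = 0.100 / 0.217 = 0.46‰

0.5‰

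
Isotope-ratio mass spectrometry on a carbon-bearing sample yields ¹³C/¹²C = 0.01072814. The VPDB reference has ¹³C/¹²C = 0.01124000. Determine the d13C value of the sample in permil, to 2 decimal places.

-45.54 permil

d13C = (R_sample / R_standard − 1) × 1000
R_sample / R_standard = 0.01072814 / 0.01124000 = 0.954461
d13C = (0.954461 − 1) × 1000 = -45.539 permil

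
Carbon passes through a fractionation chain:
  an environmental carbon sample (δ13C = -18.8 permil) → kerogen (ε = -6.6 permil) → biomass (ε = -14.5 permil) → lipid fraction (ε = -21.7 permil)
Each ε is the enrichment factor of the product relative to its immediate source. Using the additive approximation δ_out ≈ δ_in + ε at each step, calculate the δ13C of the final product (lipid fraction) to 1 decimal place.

-61.6 permil

step 1: δ ≈ -18.8 + (-6.6) = -25.4 permil
step 2: δ ≈ -25.4 + (-14.5) = -39.9 permil
step 3: δ ≈ -39.9 + (-21.7) = -61.6 permil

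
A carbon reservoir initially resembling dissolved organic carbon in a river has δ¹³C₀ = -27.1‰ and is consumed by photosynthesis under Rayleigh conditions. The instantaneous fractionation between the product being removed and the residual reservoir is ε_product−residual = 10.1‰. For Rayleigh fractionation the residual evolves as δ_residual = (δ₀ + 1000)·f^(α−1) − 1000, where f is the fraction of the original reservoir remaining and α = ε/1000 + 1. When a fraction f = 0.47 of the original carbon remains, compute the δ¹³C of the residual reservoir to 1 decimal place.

Rayleigh residual: δ_res = (δ₀ + 1000)·f^(α−1) − 1000
α = ε/1000 + 1 = 1.01010, so α − 1 = 0.01010
f^(α−1) = 0.47^(0.01010) = 0.992403
δ_res = (-27.1 + 1000) × 0.992403 − 1000 = 965.509 − 1000 = -34.49‰

-34.5‰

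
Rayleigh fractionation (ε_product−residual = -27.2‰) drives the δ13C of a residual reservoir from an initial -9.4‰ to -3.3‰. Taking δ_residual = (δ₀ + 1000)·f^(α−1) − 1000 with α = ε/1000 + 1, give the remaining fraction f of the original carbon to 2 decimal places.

α − 1 = ε/1000 = -0.0272
(δ_res + 1000)/(δ₀ + 1000) = (-3.3 + 1000)/(-9.4 + 1000) = 996.7/990.6 = 1.006158
f = 1.006158^(1/-0.0272) = exp(ln(1.006158)/-0.0272) = exp(0.00614/-0.0272)
f = exp(-0.2257) = 0.7980

0.80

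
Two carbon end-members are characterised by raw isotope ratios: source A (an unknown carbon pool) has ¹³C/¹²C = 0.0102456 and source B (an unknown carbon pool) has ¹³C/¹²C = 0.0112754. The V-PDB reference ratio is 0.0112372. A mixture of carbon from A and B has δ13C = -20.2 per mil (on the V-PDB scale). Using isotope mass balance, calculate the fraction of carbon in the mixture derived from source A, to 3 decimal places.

0.258

δ_A = (0.0102456/0.0112372 − 1)×1000 = (0.911757 − 1)×1000 = -88.243 per mil
δ_B = (0.0112754/0.0112372 − 1)×1000 = (1.003399 − 1)×1000 = 3.399 per mil
f_A = (δ_mix − δ_B)/(δ_A − δ_B) = (-20.2 − (3.399))/(-88.243 − (3.399))
f_A = -23.599 / -91.642 = 0.2575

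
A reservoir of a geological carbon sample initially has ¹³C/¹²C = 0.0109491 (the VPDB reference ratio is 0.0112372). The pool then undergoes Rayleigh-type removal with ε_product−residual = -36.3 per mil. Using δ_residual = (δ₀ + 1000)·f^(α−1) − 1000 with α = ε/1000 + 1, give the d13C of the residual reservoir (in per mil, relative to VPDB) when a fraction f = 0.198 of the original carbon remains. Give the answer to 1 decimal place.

33.4 per mil

δ₀ = (0.0109491/0.0112372 − 1)×1000 = (0.974362 − 1)×1000 = -25.638 per mil
α − 1 = ε/1000 = -0.0363
f^(α−1) = 0.198^(-0.0363) = 1.060550
δ_res = (-25.638 + 1000) × 1.060550 − 1000 = 1033.359 − 1000 = 33.36 per mil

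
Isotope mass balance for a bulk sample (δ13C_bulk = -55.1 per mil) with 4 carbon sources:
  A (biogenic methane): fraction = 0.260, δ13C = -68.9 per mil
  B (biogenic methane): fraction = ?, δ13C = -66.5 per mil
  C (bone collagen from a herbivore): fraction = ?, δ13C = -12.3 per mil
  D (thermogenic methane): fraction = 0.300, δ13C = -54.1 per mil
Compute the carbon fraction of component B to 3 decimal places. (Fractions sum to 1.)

Let f_B and f_C be the unknown fractions; fractions sum to 1 so f_B + f_C = 0.440.
Mass balance: Σ fᵢ·δᵢ = δ_bulk ⇒ f_B·(-66.5) + f_C·(-12.3) = -55.1 − (-34.144) = -20.956
Substitute f_C = 0.440 − f_B:
f_B·(-66.5 − -12.3) = -20.956 − 0.440×(-12.3) = -15.544
f_B = -15.544 / -54.2 = 0.2868

0.287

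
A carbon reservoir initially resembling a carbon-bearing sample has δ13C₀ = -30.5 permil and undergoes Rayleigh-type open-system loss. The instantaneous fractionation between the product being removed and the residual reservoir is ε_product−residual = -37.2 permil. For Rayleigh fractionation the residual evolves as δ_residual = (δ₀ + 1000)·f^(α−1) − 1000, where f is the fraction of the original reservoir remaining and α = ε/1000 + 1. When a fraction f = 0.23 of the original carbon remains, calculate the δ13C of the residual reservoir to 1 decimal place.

Rayleigh residual: δ_res = (δ₀ + 1000)·f^(α−1) − 1000
α = ε/1000 + 1 = 0.96280, so α − 1 = -0.03720
f^(α−1) = 0.23^(-0.03720) = 1.056194
δ_res = (-30.5 + 1000) × 1.056194 − 1000 = 1023.980 − 1000 = 23.98 permil

24.0 permil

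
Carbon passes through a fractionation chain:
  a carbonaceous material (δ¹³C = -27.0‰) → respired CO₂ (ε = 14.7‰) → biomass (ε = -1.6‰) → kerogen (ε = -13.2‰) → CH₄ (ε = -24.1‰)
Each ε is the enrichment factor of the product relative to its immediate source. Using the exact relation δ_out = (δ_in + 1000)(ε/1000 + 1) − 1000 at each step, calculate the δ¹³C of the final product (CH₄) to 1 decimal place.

-50.7‰

step 1: δ = (-27.00 + 1000)·(14.7/1000 + 1) − 1000 = -12.70‰
step 2: δ = (-12.70 + 1000)·(-1.6/1000 + 1) − 1000 = -14.28‰
step 3: δ = (-14.28 + 1000)·(-13.2/1000 + 1) − 1000 = -27.29‰
step 4: δ = (-27.29 + 1000)·(-24.1/1000 + 1) − 1000 = -50.73‰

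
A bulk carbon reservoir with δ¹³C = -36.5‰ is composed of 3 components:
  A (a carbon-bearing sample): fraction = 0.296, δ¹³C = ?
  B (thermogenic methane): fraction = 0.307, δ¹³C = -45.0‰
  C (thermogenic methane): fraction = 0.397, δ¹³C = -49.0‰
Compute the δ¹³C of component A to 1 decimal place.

Isotope mass balance: δ_bulk = Σ fᵢ·δᵢ.
-36.5 = 0.296×δ_A + 0.307×(-45.0) + 0.397×(-49.0)
0.296·δ_A = -36.5 − (-33.268) = -3.232
δ_A = -3.232 / 0.296 = -10.92‰

-10.9‰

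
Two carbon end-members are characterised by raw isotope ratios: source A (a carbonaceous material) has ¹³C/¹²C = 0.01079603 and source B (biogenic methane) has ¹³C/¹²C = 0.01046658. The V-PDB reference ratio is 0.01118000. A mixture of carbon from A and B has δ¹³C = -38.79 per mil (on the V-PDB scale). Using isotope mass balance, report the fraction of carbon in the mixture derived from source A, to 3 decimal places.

δ_A = (0.01079603/0.01118000 − 1)×1000 = (0.965656 − 1)×1000 = -34.344 per mil
δ_B = (0.01046658/0.01118000 − 1)×1000 = (0.936188 − 1)×1000 = -63.812 per mil
f_A = (δ_mix − δ_B)/(δ_A − δ_B) = (-38.79 − (-63.812))/(-34.344 − (-63.812))
f_A = 25.022 / 29.468 = 0.8491

0.849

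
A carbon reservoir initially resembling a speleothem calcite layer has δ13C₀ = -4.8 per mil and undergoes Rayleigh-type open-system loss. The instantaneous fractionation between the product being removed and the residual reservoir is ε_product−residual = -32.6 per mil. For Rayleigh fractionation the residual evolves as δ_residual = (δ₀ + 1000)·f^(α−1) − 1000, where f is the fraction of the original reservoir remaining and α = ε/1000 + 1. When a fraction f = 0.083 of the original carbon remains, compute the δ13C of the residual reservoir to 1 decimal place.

79.3 per mil

Rayleigh residual: δ_res = (δ₀ + 1000)·f^(α−1) − 1000
α = ε/1000 + 1 = 0.96740, so α − 1 = -0.03260
f^(α−1) = 0.083^(-0.03260) = 1.084521
δ_res = (-4.8 + 1000) × 1.084521 − 1000 = 1079.316 − 1000 = 79.32 per mil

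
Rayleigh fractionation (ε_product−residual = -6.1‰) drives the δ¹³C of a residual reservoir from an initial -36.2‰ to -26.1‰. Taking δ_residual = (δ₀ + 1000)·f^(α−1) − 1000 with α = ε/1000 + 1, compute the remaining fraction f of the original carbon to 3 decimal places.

α − 1 = ε/1000 = -0.0061
(δ_res + 1000)/(δ₀ + 1000) = (-26.1 + 1000)/(-36.2 + 1000) = 973.9/963.8 = 1.010479
f = 1.010479^(1/-0.0061) = exp(ln(1.010479)/-0.0061) = exp(0.01042/-0.0061)
f = exp(-1.7090) = 0.1810

0.181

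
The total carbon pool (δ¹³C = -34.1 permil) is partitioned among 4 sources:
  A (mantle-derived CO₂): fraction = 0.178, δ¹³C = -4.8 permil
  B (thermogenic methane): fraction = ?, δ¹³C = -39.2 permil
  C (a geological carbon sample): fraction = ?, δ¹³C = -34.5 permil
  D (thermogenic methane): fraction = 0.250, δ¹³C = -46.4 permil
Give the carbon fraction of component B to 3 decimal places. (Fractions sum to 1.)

Let f_B and f_C be the unknown fractions; fractions sum to 1 so f_B + f_C = 0.572.
Mass balance: Σ fᵢ·δᵢ = δ_bulk ⇒ f_B·(-39.2) + f_C·(-34.5) = -34.1 − (-12.454) = -21.646
Substitute f_C = 0.572 − f_B:
f_B·(-39.2 − -34.5) = -21.646 − 0.572×(-34.5) = -1.912
f_B = -1.912 / -4.7 = 0.4067

0.407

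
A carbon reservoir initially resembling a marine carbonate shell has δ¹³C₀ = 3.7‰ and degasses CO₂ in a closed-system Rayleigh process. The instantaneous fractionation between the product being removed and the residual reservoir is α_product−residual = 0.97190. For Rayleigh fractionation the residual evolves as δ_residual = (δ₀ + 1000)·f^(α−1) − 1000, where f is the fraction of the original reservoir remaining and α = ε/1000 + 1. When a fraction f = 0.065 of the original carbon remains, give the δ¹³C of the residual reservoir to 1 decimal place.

Rayleigh residual: δ_res = (δ₀ + 1000)·f^(α−1) − 1000
α − 1 = -0.02810
f^(α−1) = 0.065^(-0.02810) = 1.079834
δ_res = (3.7 + 1000) × 1.079834 − 1000 = 1083.830 − 1000 = 83.83‰

83.8‰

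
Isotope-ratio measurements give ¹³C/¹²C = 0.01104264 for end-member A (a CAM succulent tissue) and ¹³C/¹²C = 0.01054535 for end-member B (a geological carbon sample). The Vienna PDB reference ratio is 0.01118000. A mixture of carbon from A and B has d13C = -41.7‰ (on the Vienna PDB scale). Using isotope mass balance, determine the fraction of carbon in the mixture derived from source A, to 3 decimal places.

δ_A = (0.01104264/0.01118000 − 1)×1000 = (0.987714 − 1)×1000 = -12.286‰
δ_B = (0.01054535/0.01118000 − 1)×1000 = (0.943233 − 1)×1000 = -56.767‰
f_A = (δ_mix − δ_B)/(δ_A − δ_B) = (-41.7 − (-56.767))/(-12.286 − (-56.767))
f_A = 15.067 / 44.480 = 0.3387

0.339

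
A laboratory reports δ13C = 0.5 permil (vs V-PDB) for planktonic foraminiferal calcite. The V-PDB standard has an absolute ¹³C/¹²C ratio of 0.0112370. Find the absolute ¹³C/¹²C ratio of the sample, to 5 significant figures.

0.011243

R_sample = R_standard × (δ13C/1000 + 1)
R_sample = 0.0112370 × (0.5/1000 + 1) = 0.0112370 × 1.000500
R_sample = 0.0112426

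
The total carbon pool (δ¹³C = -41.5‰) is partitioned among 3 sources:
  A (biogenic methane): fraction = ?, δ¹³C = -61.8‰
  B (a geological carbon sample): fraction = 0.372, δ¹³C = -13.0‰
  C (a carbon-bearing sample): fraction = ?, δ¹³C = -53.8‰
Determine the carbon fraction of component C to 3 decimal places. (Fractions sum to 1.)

Let f_C and f_A be the unknown fractions; fractions sum to 1 so f_C + f_A = 0.628.
Mass balance: Σ fᵢ·δᵢ = δ_bulk ⇒ f_C·(-53.8) + f_A·(-61.8) = -41.5 − (-4.836) = -36.664
Substitute f_A = 0.628 − f_C:
f_C·(-53.8 − -61.8) = -36.664 − 0.628×(-61.8) = 2.146
f_C = 2.146 / 8.0 = 0.2683

0.268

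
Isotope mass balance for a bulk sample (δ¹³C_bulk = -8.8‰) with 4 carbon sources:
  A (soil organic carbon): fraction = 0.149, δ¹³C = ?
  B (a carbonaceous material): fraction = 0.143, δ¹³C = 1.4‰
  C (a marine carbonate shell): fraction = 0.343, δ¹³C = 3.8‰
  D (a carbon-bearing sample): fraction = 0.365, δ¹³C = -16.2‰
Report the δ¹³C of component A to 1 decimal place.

Isotope mass balance: δ_bulk = Σ fᵢ·δᵢ.
-8.8 = 0.149×δ_A + 0.143×(1.4) + 0.343×(3.8) + 0.365×(-16.2)
0.149·δ_A = -8.8 − (-4.409) = -4.391
δ_A = -4.391 / 0.149 = -29.47‰

-29.5‰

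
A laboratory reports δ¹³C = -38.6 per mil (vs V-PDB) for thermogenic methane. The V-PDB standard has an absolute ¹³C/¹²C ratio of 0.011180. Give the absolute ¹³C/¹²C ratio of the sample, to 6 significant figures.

R_sample = R_standard × (δ¹³C/1000 + 1)
R_sample = 0.011180 × (-38.6/1000 + 1) = 0.011180 × 0.961400
R_sample = 0.0107485

0.0107485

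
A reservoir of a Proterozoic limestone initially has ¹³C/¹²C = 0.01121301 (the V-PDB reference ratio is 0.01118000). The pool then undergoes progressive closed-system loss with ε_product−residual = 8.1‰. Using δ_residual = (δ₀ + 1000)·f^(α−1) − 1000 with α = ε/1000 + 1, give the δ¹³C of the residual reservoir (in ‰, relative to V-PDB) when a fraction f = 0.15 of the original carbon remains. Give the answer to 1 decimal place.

-12.3‰

δ₀ = (0.01121301/0.01118000 − 1)×1000 = (1.002953 − 1)×1000 = 2.953‰
α − 1 = ε/1000 = 0.0081
f^(α−1) = 0.15^(0.0081) = 0.984751
δ_res = (2.953 + 1000) × 0.984751 − 1000 = 987.658 − 1000 = -12.34‰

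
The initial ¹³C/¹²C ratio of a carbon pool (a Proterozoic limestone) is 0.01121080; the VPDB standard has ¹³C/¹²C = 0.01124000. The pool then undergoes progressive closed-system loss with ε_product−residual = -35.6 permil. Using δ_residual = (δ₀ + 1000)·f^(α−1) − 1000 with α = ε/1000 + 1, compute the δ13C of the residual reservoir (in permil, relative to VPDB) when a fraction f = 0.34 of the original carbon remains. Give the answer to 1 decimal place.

36.5 permil

δ₀ = (0.01121080/0.01124000 − 1)×1000 = (0.997402 − 1)×1000 = -2.598 permil
α − 1 = ε/1000 = -0.0356
f^(α−1) = 0.34^(-0.0356) = 1.039153
δ_res = (-2.598 + 1000) × 1.039153 − 1000 = 1036.453 − 1000 = 36.45 permil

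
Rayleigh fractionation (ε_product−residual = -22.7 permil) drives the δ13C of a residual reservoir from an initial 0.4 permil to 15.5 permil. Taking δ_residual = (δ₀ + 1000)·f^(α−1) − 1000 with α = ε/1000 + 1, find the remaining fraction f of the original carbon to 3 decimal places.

α − 1 = ε/1000 = -0.0227
(δ_res + 1000)/(δ₀ + 1000) = (15.5 + 1000)/(0.4 + 1000) = 1015.5/1000.4 = 1.015094
f = 1.015094^(1/-0.0227) = exp(ln(1.015094)/-0.0227) = exp(0.01498/-0.0227)
f = exp(-0.6600) = 0.5169

0.517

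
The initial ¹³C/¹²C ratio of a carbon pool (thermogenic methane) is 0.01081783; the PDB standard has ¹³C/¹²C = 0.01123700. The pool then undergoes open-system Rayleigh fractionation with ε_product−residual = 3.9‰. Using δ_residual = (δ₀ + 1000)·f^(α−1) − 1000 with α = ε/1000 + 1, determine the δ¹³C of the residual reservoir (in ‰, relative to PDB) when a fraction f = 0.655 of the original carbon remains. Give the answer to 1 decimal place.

-38.9‰

δ₀ = (0.01081783/0.01123700 − 1)×1000 = (0.962697 − 1)×1000 = -37.303‰
α − 1 = ε/1000 = 0.0039
f^(α−1) = 0.655^(0.0039) = 0.998351
δ_res = (-37.303 + 1000) × 0.998351 − 1000 = 961.110 − 1000 = -38.89‰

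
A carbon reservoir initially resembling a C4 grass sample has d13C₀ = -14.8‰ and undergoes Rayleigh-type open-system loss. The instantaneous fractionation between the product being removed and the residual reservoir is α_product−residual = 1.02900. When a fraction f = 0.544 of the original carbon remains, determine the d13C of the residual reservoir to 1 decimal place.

-32.0‰

Rayleigh residual: δ_res = (δ₀ + 1000)·f^(α−1) − 1000
α − 1 = 0.02900
f^(α−1) = 0.544^(0.02900) = 0.982500
δ_res = (-14.8 + 1000) × 0.982500 − 1000 = 967.959 − 1000 = -32.04‰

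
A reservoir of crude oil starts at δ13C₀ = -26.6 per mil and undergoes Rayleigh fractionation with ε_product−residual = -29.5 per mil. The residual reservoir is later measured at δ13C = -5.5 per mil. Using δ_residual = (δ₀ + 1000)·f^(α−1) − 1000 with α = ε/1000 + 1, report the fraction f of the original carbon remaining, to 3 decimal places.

α − 1 = ε/1000 = -0.0295
(δ_res + 1000)/(δ₀ + 1000) = (-5.5 + 1000)/(-26.6 + 1000) = 994.5/973.4 = 1.021677
f = 1.021677^(1/-0.0295) = exp(ln(1.021677)/-0.0295) = exp(0.02145/-0.0295)
f = exp(-0.7269) = 0.4834

0.483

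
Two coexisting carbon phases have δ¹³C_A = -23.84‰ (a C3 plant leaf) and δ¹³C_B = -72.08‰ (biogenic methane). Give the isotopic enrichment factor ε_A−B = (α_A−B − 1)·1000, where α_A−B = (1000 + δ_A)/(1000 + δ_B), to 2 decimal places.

α_A−B = (1000 + -23.84) / (1000 + -72.08) = 976.16 / 927.92 = 1.051987
ε_A−B = (1.051987 − 1) × 1000 = 51.987‰
(The approximation ε ≈ δ_A − δ_B would give 48.24‰.)

51.99‰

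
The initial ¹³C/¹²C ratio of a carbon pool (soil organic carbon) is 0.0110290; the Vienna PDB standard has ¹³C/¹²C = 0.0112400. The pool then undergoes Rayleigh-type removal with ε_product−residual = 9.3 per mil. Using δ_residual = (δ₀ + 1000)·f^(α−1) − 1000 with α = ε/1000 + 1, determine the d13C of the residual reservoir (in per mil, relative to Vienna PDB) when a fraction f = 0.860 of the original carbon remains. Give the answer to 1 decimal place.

δ₀ = (0.0110290/0.0112400 − 1)×1000 = (0.981228 − 1)×1000 = -18.772 per mil
α − 1 = ε/1000 = 0.0093
f^(α−1) = 0.860^(0.0093) = 0.998598
δ_res = (-18.772 + 1000) × 0.998598 − 1000 = 979.852 − 1000 = -20.15 per mil

-20.1 per mil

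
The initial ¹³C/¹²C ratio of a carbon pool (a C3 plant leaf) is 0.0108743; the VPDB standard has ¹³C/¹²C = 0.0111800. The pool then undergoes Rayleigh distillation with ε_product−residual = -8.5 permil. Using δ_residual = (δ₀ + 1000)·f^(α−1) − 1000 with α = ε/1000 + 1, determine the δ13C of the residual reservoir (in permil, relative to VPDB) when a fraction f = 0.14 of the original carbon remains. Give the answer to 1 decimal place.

-11.0 permil

δ₀ = (0.0108743/0.0111800 − 1)×1000 = (0.972657 − 1)×1000 = -27.343 permil
α − 1 = ε/1000 = -0.0085
f^(α−1) = 0.14^(-0.0085) = 1.016852
δ_res = (-27.343 + 1000) × 1.016852 − 1000 = 989.048 − 1000 = -10.95 permil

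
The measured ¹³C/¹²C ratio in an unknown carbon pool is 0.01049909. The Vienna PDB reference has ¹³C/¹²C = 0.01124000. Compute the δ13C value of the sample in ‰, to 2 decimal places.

δ13C = (R_sample / R_standard − 1) × 1000
R_sample / R_standard = 0.01049909 / 0.01124000 = 0.934083
δ13C = (0.934083 − 1) × 1000 = -65.917‰

-65.92‰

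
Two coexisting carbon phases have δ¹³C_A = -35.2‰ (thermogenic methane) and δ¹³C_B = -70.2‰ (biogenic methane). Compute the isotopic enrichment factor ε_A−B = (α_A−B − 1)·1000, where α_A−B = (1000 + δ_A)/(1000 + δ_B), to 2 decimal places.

α_A−B = (1000 + -35.2) / (1000 + -70.2) = 964.8 / 929.8 = 1.037643
ε_A−B = (1.037643 − 1) × 1000 = 37.643‰
(The approximation ε ≈ δ_A − δ_B would give 35.0‰.)

37.64‰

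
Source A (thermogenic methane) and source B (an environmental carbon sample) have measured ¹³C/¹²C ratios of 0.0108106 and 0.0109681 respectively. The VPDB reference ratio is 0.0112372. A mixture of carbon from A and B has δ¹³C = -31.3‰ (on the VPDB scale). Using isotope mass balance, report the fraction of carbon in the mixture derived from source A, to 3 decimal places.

0.525

δ_A = (0.0108106/0.0112372 − 1)×1000 = (0.962037 − 1)×1000 = -37.963‰
δ_B = (0.0109681/0.0112372 − 1)×1000 = (0.976053 − 1)×1000 = -23.947‰
f_A = (δ_mix − δ_B)/(δ_A − δ_B) = (-31.3 − (-23.947))/(-37.963 − (-23.947))
f_A = -7.353 / -14.016 = 0.5246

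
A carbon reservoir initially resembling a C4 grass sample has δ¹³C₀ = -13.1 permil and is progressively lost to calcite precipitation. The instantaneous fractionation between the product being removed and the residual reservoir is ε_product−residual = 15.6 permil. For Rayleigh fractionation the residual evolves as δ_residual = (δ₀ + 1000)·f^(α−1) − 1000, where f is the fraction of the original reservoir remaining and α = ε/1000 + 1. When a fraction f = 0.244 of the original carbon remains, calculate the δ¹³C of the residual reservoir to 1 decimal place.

Rayleigh residual: δ_res = (δ₀ + 1000)·f^(α−1) − 1000
α = ε/1000 + 1 = 1.01560, so α − 1 = 0.01560
f^(α−1) = 0.244^(0.01560) = 0.978235
δ_res = (-13.1 + 1000) × 0.978235 − 1000 = 965.420 − 1000 = -34.58 permil

-34.6 permil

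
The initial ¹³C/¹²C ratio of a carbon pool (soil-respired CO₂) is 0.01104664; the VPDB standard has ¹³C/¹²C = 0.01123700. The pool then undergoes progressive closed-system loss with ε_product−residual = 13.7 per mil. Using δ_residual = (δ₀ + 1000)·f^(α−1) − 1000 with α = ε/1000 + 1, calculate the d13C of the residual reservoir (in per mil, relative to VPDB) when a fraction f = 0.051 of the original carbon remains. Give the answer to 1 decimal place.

-56.2 per mil

δ₀ = (0.01104664/0.01123700 − 1)×1000 = (0.983060 − 1)×1000 = -16.940 per mil
α − 1 = ε/1000 = 0.0137
f^(α−1) = 0.051^(0.0137) = 0.960050
δ_res = (-16.940 + 1000) × 0.960050 − 1000 = 943.786 − 1000 = -56.21 per mil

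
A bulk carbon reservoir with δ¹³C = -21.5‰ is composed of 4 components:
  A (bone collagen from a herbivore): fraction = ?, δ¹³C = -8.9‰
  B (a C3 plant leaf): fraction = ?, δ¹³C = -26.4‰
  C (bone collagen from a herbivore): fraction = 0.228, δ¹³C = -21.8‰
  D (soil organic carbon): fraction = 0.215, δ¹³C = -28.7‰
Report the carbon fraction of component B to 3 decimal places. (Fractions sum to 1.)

0.309

Let f_B and f_A be the unknown fractions; fractions sum to 1 so f_B + f_A = 0.557.
Mass balance: Σ fᵢ·δᵢ = δ_bulk ⇒ f_B·(-26.4) + f_A·(-8.9) = -21.5 − (-11.141) = -10.359
Substitute f_A = 0.557 − f_B:
f_B·(-26.4 − -8.9) = -10.359 − 0.557×(-8.9) = -5.402
f_B = -5.402 / -17.5 = 0.3087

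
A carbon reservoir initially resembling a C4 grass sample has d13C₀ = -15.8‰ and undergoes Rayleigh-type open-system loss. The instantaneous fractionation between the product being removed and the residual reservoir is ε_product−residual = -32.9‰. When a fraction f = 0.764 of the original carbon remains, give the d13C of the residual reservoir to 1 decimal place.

-7.0‰

Rayleigh residual: δ_res = (δ₀ + 1000)·f^(α−1) − 1000
α = ε/1000 + 1 = 0.96710, so α − 1 = -0.03290
f^(α−1) = 0.764^(-0.03290) = 1.008896
δ_res = (-15.8 + 1000) × 1.008896 − 1000 = 992.955 − 1000 = -7.04‰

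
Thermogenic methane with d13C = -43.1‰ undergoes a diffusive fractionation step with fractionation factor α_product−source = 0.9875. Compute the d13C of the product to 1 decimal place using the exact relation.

-55.1‰

δ_product = (δ_source + 1000)·α − 1000
δ_product = (-43.1 + 1000) × 0.9875 − 1000
δ_product = 944.939 − 1000 = -55.06‰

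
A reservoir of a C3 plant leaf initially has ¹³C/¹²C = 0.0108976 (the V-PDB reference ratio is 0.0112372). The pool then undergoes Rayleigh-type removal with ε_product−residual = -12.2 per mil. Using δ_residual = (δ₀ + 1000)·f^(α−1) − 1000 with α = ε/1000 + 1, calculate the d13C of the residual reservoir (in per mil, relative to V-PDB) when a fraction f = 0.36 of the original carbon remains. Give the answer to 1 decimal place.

δ₀ = (0.0108976/0.0112372 − 1)×1000 = (0.969779 − 1)×1000 = -30.221 per mil
α − 1 = ε/1000 = -0.0122
f^(α−1) = 0.36^(-0.0122) = 1.012542
δ_res = (-30.221 + 1000) × 1.012542 − 1000 = 981.942 − 1000 = -18.06 per mil

-18.1 per mil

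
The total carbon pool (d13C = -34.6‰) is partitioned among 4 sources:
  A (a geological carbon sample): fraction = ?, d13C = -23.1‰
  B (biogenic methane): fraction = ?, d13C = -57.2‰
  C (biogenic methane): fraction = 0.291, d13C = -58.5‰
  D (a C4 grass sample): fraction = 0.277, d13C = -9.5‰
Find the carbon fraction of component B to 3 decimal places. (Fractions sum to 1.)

0.146

Let f_B and f_A be the unknown fractions; fractions sum to 1 so f_B + f_A = 0.432.
Mass balance: Σ fᵢ·δᵢ = δ_bulk ⇒ f_B·(-57.2) + f_A·(-23.1) = -34.6 − (-19.655) = -14.945
Substitute f_A = 0.432 − f_B:
f_B·(-57.2 − -23.1) = -14.945 − 0.432×(-23.1) = -4.966
f_B = -4.966 / -34.1 = 0.1456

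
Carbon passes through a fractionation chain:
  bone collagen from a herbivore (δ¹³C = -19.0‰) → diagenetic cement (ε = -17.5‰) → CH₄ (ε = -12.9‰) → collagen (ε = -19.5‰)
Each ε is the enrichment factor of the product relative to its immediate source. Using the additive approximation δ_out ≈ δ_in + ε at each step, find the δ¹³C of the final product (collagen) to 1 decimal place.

step 1: δ ≈ -19.0 + (-17.5) = -36.5‰
step 2: δ ≈ -36.5 + (-12.9) = -49.4‰
step 3: δ ≈ -49.4 + (-19.5) = -68.9‰

-68.9‰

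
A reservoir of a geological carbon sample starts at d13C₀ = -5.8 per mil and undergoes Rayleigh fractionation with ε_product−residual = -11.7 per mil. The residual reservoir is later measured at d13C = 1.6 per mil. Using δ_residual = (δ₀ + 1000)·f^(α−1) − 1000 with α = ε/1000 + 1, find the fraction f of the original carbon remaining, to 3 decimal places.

α − 1 = ε/1000 = -0.0117
(δ_res + 1000)/(δ₀ + 1000) = (1.6 + 1000)/(-5.8 + 1000) = 1001.6/994.2 = 1.007443
f = 1.007443^(1/-0.0117) = exp(ln(1.007443)/-0.0117) = exp(0.00742/-0.0117)
f = exp(-0.6338) = 0.5306

0.531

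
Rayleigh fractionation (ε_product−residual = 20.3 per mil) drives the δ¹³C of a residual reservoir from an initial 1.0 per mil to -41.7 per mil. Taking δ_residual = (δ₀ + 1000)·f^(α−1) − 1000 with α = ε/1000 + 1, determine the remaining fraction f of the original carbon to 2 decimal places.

0.12

α − 1 = ε/1000 = 0.0203
(δ_res + 1000)/(δ₀ + 1000) = (-41.7 + 1000)/(1.0 + 1000) = 958.3/1001.0 = 0.957343
f = 0.957343^(1/0.0203) = exp(ln(0.957343)/0.0203) = exp(-0.04359/0.0203)
f = exp(-2.1475) = 0.1168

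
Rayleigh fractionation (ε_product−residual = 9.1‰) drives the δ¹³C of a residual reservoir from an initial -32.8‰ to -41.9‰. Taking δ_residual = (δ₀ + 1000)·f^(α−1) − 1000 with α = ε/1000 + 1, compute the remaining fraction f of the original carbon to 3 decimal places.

0.354

α − 1 = ε/1000 = 0.0091
(δ_res + 1000)/(δ₀ + 1000) = (-41.9 + 1000)/(-32.8 + 1000) = 958.1/967.2 = 0.990591
f = 0.990591^(1/0.0091) = exp(ln(0.990591)/0.0091) = exp(-0.00945/0.0091)
f = exp(-1.0388) = 0.3539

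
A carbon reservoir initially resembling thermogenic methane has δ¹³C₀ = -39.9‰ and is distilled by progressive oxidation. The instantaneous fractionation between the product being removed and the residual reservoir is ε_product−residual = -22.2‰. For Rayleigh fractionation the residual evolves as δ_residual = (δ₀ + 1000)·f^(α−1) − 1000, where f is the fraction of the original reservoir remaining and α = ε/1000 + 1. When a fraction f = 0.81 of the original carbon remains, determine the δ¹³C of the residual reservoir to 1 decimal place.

Rayleigh residual: δ_res = (δ₀ + 1000)·f^(α−1) − 1000
α = ε/1000 + 1 = 0.97780, so α − 1 = -0.02220
f^(α−1) = 0.81^(-0.02220) = 1.004689
δ_res = (-39.9 + 1000) × 1.004689 − 1000 = 964.602 − 1000 = -35.40‰

-35.4‰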